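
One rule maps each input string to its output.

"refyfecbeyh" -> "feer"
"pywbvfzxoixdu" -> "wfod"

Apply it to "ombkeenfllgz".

belz

Rule — move the first character to the end, then keep one character in every 3, starting at position 2 (positions 2nd, 5th, 8th, ...).
Working it through for "ombkeenfllgz": intermediate "mbkeenfllgzo", final "belz".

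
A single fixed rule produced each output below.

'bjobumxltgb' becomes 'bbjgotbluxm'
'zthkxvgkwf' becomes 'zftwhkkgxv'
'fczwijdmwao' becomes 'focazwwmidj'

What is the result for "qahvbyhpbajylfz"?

qzafhlvybjyahbp

Looking at the pairs, the operation is to take characters alternately from the front and the back (1st, last, 2nd, 2nd-last, ...).
For "qahvbyhpbajylfz" the result is "qzafhlvybjyahbp".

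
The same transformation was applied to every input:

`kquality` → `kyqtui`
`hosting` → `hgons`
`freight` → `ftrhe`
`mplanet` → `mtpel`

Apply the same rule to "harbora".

haarr

The transformation: take characters alternately from the front and the back (1st, last, 2nd, 2nd-last, ...), then delete the last 2 characters.
"harbora" → "haarrob" → "haarr".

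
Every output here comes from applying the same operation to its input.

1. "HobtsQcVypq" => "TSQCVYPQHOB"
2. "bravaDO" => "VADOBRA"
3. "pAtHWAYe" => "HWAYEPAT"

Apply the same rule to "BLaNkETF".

NKETFBLA

Rule — move the first 3 characters to the end (rotate left by 3), then convert every letter to uppercase.
On "BLaNkETF": the first step gives "NkETFBLa", and the second then gives "NKETFBLA".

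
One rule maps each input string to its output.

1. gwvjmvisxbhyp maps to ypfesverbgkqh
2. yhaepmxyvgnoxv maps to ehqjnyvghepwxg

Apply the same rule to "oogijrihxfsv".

Looking at the pairs, the operation is to shift every letter 9 places forward in the alphabet (wrapping around), then move the last character to the front.
"oogijrihxfsv" → "xxprsarqgobe" → "exxprsarqgob".
(Check on "yhaepmxyvgnoxv": → "hqjnyvghepwxge" → "ehqjnyvghepwxg" ✓)

exxprsarqgob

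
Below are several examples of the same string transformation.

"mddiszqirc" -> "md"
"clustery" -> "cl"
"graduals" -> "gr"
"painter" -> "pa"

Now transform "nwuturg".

nw

The rule is to keep only the first 2 characters.
Doing the same to "nwuturg": "nw".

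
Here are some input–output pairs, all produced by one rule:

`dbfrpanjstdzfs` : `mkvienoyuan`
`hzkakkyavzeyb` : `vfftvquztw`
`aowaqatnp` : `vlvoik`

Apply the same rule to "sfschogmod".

xcjbhjy

Looking at the pairs, the operation is to delete the first 3 characters, then shift every letter 5 places backward in the alphabet (wrapping around).
For "sfschogmod", step one produces "chogmod"; step two turns that into "xcjbhjy".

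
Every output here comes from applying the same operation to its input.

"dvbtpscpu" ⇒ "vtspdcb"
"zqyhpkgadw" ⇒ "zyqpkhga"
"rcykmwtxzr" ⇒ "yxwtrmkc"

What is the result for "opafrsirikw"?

In each case the input is transformed by: delete the last 2 characters, then sort the characters into reverse alphabetical order.
For "opafrsirikw" the result is "srrpoiifa".

srrpoiifa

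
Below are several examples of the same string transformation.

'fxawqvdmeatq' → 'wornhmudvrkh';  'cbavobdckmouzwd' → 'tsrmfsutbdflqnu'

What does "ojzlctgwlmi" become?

faqctkxncdz

Looking at the pairs, the operation is to shift every letter 9 places backward in the alphabet (wrapping around).
Applying that to "ojzlctgwlmi" gives "faqctkxncdz".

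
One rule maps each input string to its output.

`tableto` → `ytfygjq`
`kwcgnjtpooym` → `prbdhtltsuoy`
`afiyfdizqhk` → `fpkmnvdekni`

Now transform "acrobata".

Rule — shift every letter 5 places forward in the alphabet (wrapping around), then take characters alternately from the front and the back (1st, last, 2nd, 2nd-last, ...).
"acrobata" → "fhwtgfyf" → "ffhywftg".
(Check on "afiyfdizqhk": → "fkndkinevmp" → "fpkmnvdekni" ✓)

ffhywftg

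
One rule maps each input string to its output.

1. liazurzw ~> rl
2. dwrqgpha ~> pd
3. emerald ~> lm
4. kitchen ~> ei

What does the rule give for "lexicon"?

Looking at the pairs, the operation is to move the first 3 characters to the end (rotate left by 3), then keep one character in every 3, starting at position 3 (positions 3rd, 6th, 9th, ...).
"lexicon" → "iconlex" → "oe".

oe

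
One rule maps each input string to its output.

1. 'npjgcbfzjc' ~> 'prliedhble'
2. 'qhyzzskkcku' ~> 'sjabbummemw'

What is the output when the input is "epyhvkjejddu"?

The pattern: shift every letter 2 places forward in the alphabet (wrapping around).
"epyhvkjejddu" → "grajxmlglffw".

grajxmlglffw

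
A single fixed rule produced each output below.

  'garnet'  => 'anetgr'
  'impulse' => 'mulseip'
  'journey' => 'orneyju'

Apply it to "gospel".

opelgs

Rule — move the first 2 characters to the end (rotate left by 2), then swap the first and last characters.
For "gospel", step one produces "spelgo"; step two turns that into "opelgs".
(Check on "garnet": → "rnetga" → "anetgr" ✓)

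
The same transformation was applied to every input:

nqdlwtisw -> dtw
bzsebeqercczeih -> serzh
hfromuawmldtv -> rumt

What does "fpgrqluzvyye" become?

The transformation: keep one character in every 3, starting at position 3 (positions 3rd, 6th, 9th, ...).
On "fpgrqluzvyye" that produces "glve".

glve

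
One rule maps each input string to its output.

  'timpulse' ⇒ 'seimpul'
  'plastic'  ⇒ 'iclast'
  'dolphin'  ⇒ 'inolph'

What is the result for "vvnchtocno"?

novnchtoc

Looking at the pairs, the operation is to delete the first character, then move the last 2 characters to the front (rotate right by 2).
Applying both steps to "vvnchtocno": "vnchtocno", then "novnchtoc".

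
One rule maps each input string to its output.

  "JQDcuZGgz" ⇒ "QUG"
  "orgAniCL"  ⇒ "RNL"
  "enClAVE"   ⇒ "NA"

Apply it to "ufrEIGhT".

The pattern: keep one character in every 3, starting at position 2 (positions 2nd, 5th, 8th, ...), then convert every letter to uppercase.
For "ufrEIGhT" the result is "FIT".

FIT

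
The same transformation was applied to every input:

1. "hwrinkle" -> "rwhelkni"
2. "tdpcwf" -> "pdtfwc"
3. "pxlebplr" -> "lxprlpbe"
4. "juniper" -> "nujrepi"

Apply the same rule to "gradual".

The pattern: move the first 3 characters to the end (rotate left by 3), then reverse the string.
Working it through for "gradual": intermediate "dualgra", final "arglaud".

arglaud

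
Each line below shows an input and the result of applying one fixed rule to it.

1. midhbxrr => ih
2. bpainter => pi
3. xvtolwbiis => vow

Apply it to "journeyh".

or

Rule — keep every other character starting from the second (positions 2nd, 4th, 6th, ...), then delete the last 2 characters.
Working it through for "journeyh": intermediate "oreh", final "or".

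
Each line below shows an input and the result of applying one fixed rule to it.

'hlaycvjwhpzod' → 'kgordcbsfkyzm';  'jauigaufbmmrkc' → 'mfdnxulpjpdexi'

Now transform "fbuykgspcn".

iqefxsbvnj

The rule is to shift every letter 3 places forward in the alphabet (wrapping around), then take characters alternately from the front and the back (1st, last, 2nd, 2nd-last, ...).
On "fbuykgspcn": the first step gives "iexbnjvsfq", and the second then gives "iqefxsbvnj".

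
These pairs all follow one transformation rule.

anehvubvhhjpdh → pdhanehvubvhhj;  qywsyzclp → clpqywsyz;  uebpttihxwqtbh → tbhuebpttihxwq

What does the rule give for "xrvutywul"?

wulxrvuty

Looking at the pairs, the operation is to move the last 3 characters to the front (rotate right by 3).
Applying that to "xrvutywul" gives "wulxrvuty".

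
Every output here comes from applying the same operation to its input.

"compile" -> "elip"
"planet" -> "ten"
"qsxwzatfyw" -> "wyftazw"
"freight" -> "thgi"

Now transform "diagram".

marg

In each case the input is transformed by: delete the first 3 characters, then reverse the string.
"diagram" → "gram" → "marg".
(Check on "freight": → "ight" → "thgi" ✓)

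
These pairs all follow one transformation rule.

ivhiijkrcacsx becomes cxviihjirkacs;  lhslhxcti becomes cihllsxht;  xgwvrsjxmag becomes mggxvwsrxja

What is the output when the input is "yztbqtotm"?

What's happening: swap each adjacent pair of characters (1↔2, 3↔4, ...), then move the last 2 characters to the front (rotate right by 2).
On "yztbqtotm": the first step gives "zybttqtom", and the second then gives "omzybttqt".

omzybttqt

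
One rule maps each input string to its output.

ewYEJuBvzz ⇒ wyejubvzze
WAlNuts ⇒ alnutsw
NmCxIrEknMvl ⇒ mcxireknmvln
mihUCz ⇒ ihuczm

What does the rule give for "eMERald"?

The rule is to move the first character to the end, then convert every letter to lowercase.
For "eMERald", step one produces "MERalde"; step two turns that into "meralde".

meralde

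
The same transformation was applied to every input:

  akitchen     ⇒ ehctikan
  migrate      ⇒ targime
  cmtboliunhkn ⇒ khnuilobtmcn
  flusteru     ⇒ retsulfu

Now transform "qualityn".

Looking at the pairs, the operation is to move the last character to the front, then reverse the string.
Applying both steps to "qualityn": "nquality", then "ytilauqn".

ytilauqn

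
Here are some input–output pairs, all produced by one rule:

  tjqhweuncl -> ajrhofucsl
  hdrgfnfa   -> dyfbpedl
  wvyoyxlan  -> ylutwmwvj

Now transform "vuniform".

pktslgdm

Looking at the pairs, the operation is to move the last 2 characters to the front (rotate right by 2), then shift every letter 2 places backward in the alphabet (wrapping around).
"vuniform" → "rmvunifo" → "pktslgdm".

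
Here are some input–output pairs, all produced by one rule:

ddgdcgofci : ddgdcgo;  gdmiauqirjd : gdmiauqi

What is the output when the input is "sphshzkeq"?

Each output is the input with this applied: delete the last 3 characters.
Applying that to "sphshzkeq" gives "sphshz".

sphshz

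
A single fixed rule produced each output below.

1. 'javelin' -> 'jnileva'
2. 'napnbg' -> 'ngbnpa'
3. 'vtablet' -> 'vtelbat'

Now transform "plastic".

Looking at the pairs, the operation is to reverse the string, then move the last character to the front.
On "plastic": the first step gives "citsalp", and the second then gives "pcitsal".

pcitsal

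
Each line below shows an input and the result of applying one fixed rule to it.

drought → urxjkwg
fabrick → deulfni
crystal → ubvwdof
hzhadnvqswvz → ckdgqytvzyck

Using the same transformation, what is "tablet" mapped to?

The pattern: move the first character to the end, then shift every letter 3 places forward in the alphabet (wrapping around).
On "tablet": the first step gives "ablett", and the second then gives "deohww".

deohww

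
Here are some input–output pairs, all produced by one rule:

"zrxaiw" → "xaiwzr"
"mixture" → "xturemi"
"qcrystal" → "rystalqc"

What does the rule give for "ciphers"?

phersci

The rule is to move the first 2 characters to the end (rotate left by 2).
So "ciphers" becomes "phersci".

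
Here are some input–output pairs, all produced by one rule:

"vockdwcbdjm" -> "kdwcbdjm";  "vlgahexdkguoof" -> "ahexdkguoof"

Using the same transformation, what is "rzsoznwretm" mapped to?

oznwretm

Rule — delete the first 3 characters.
Applying that to "rzsoznwretm" gives "oznwretm".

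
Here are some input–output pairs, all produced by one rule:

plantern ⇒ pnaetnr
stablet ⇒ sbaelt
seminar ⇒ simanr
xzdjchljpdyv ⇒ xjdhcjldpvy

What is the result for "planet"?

Each output is the input with this applied: swap each adjacent pair of characters (1↔2, 3↔4, ...), then delete the first character.
On "planet": the first step gives "lpnate", and the second then gives "pnate".

pnate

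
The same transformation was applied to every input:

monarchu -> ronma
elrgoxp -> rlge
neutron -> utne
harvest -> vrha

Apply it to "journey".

Looking at the pairs, the operation is to delete the last 3 characters, then sort the characters into reverse alphabetical order.
Doing the same to "journey": "uroj".

uroj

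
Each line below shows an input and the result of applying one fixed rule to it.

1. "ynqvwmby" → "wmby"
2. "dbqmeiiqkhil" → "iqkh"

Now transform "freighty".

Rule — swap the front and back halves of the string, then keep only the first 4 characters.
For "freighty", step one produces "ghtyfrei"; step two turns that into "ghty".

ghty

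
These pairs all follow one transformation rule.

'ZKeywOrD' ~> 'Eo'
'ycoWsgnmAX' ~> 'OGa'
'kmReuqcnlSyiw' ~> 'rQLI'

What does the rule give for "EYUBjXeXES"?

In each case the input is transformed by: flip the case of every letter, then keep one character in every 3, starting at position 3 (positions 3rd, 6th, 9th, ...).
On "EYUBjXeXES": the first step gives "eyubJxExes", and the second then gives "uxe".

uxe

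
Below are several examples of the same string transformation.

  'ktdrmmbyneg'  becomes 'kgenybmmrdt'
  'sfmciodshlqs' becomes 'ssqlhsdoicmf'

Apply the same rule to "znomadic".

zcidamon

Looking at the pairs, the operation is to move the first character to the end, then reverse the string.
Working it through for "znomadic": intermediate "nomadicz", final "zcidamon".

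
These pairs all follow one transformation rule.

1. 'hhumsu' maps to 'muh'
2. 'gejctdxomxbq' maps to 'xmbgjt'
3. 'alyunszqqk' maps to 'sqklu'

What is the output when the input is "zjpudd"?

What's happening: swap the front and back halves of the string, then keep every other character starting from the first (positions 1st, 3rd, 5th, ...).
Working it through for "zjpudd": intermediate "uddzjp", final "udj".

udj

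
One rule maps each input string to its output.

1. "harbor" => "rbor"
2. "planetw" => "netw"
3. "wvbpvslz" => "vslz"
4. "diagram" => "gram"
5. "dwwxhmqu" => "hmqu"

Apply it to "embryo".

The pattern: keep only the last 4 characters.
For "embryo" the result is "bryo".

bryo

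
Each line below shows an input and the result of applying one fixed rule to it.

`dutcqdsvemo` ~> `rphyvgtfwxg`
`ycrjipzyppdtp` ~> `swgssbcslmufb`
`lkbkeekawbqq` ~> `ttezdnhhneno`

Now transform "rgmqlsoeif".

The rule is to reverse the string, then shift every letter 3 places forward in the alphabet (wrapping around).
Working it through for "rgmqlsoeif": intermediate "fieoslqmgr", final "ilhrvotpju".

ilhrvotpju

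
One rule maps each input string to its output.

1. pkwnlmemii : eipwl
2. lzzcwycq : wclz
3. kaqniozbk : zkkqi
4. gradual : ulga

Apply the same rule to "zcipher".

The transformation: keep every other character starting from the first (positions 1st, 3rd, 5th, ...), then move the last 2 characters to the front (rotate right by 2).
Applying both steps to "zcipher": "zihr", then "hrzi".
(Check on "gradual": → "gaul" → "ulga" ✓)

hrzi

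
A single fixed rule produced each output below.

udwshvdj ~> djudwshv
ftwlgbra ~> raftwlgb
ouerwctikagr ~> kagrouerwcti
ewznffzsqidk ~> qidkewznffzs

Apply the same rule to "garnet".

The transformation: move the first 2 characters to the end (rotate left by 2), then swap the front and back halves of the string.
Starting from "garnet": after the first operation, "rnetga"; after the second, "tgarne".

tgarne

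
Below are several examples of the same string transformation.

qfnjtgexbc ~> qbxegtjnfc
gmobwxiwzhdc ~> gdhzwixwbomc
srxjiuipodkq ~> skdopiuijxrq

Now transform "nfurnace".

The rule is to swap the first and last characters, then reverse the string.
For "nfurnace", step one produces "efurnacn"; step two turns that into "ncanrufe".

ncanrufe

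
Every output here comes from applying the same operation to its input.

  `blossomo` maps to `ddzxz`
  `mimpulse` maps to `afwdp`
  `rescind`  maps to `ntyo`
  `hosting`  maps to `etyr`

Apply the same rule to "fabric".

ctn

In each case the input is transformed by: delete the first 3 characters, then shift every letter 11 places forward in the alphabet (wrapping around).
For "fabric" the result is "ctn".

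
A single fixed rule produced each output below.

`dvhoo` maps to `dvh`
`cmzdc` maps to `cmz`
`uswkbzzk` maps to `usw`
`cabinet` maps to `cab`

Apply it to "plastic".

Each output is the input with this applied: keep only the first 3 characters.
So "plastic" becomes "pla".

pla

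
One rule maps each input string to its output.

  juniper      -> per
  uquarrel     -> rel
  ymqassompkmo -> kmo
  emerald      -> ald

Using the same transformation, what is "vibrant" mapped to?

Looking at the pairs, the operation is to keep only the last 3 characters.
On "vibrant" that produces "ant".

ant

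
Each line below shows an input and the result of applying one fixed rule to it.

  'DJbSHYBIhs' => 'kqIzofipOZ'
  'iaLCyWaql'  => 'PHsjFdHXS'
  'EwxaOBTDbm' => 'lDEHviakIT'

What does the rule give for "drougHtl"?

KYVBNoAS

Rule — flip the case of every letter, then shift every letter 7 places forward in the alphabet (wrapping around).
Working it through for "drougHtl": intermediate "DROUGhTL", final "KYVBNoAS".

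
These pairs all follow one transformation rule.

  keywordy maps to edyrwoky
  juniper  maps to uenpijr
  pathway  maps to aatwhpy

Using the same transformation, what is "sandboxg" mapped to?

Looking at the pairs, the operation is to take characters alternately from the front and the back (1st, last, 2nd, 2nd-last, ...), then move the first 2 characters to the end (rotate left by 2).
"sandboxg" → "sgaxnodb" → "axnodbsg".

axnodbsg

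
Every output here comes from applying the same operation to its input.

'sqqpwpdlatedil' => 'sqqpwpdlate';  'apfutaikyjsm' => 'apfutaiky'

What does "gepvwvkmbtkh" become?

gepvwvkmb

The pattern: delete the last 3 characters.
"gepvwvkmbtkh" → "gepvwvkmb".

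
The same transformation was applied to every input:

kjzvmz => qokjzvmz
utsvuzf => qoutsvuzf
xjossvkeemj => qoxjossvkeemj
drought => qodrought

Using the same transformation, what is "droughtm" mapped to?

qodroughtm

The pattern: prepend "qo".
For "droughtm" the result is "qodroughtm".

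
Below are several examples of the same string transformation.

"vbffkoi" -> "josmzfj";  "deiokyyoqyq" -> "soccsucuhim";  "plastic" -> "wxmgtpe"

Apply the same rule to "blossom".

wwsqfps

What's happening: move the first 3 characters to the end (rotate left by 3), then shift every letter 4 places forward in the alphabet (wrapping around).
For "blossom" the result is "wwsqfps".
(Check on "vbffkoi": → "fkoivbf" → "josmzfj" ✓)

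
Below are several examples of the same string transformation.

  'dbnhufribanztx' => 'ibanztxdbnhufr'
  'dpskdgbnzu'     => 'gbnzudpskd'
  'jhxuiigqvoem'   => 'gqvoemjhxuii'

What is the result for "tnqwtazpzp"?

Rule — swap the front and back halves of the string.
On "tnqwtazpzp" that produces "azpzptnqwt".

azpzptnqwt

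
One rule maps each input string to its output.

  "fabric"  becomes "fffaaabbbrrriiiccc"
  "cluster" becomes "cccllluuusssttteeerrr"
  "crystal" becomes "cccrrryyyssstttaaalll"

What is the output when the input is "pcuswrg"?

pppcccuuussswwwrrrggg

Each output is the input with this applied: repeat every character 3 times.
For "pcuswrg" the result is "pppcccuuussswwwrrrggg".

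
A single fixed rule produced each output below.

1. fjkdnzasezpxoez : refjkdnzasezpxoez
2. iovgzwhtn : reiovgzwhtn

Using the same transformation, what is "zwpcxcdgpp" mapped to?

rezwpcxcdgpp

The pattern: prepend "re".
Applying that to "zwpcxcdgpp" gives "rezwpcxcdgpp".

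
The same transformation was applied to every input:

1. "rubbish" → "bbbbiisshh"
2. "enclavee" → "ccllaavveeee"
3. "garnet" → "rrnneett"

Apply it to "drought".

oouugghhtt

The pattern: delete the first 2 characters, then double every character.
Applying that to "drought" gives "oouugghhtt".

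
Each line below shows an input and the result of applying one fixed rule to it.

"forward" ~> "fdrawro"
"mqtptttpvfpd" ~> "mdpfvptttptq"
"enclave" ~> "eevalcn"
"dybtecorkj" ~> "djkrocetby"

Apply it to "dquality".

dytilauq

Each output is the input with this applied: move the first character to the end, then reverse the string.
Applying both steps to "dquality": "qualityd", then "dytilauq".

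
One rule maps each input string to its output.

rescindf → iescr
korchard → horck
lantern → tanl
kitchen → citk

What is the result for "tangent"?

The pattern: delete the last 3 characters, then swap the first and last characters.
Working it through for "tangent": intermediate "tang", final "gant".

gant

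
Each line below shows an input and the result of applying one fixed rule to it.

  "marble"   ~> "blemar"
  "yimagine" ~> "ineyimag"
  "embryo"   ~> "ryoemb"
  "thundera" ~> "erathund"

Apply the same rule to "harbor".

borhar

Looking at the pairs, the operation is to move the last 3 characters to the front (rotate right by 3).
Doing the same to "harbor": "borhar".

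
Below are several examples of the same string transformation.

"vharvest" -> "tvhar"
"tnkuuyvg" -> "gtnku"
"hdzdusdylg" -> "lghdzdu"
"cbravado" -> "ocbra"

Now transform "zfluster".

rzflu

The pattern: swap the front and back halves of the string, then delete the first 3 characters.
For "zfluster" the result is "rzflu".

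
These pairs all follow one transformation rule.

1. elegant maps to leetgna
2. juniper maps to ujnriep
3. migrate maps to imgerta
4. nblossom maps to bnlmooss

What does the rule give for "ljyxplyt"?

jlytxypl

The rule is to move the first character to the end, then take characters alternately from the front and the back (1st, last, 2nd, 2nd-last, ...).
"ljyxplyt" → "jyxplytl" → "jlytxypl".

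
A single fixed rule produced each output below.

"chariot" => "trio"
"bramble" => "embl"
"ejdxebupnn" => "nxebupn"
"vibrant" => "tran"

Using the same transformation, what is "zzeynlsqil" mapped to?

lynlsqi

The transformation: delete the first 3 characters, then move the last character to the front.
On "zzeynlsqil" that produces "lynlsqi".
(Check on "vibrant": → "rant" → "tran" ✓)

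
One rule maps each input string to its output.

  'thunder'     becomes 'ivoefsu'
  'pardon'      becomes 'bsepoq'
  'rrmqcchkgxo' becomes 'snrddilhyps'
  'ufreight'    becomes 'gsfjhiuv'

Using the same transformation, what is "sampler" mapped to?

The rule is to shift every letter 1 place forward in the alphabet (wrapping around), then move the first character to the end.
Working it through for "sampler": intermediate "tbnqmfs", final "bnqmfst".

bnqmfst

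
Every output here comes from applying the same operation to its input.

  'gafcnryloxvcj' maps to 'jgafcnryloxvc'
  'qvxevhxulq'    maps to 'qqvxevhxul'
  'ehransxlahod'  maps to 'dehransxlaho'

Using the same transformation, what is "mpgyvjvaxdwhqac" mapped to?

cmpgyvjvaxdwhqa

In each case the input is transformed by: move the last character to the front.
On "mpgyvjvaxdwhqac" that produces "cmpgyvjvaxdwhqa".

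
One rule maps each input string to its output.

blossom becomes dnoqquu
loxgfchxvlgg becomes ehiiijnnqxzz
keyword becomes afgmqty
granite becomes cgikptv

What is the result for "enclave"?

The pattern: shift every letter 2 places forward in the alphabet (wrapping around), then sort the characters into alphabetical order.
Applying both steps to "enclave": "gpencxg", then "ceggnpx".

ceggnpx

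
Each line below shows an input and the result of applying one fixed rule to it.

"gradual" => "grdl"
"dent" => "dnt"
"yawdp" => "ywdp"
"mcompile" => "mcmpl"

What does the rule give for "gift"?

gft

Rule — remove every vowel.
So "gift" becomes "gft".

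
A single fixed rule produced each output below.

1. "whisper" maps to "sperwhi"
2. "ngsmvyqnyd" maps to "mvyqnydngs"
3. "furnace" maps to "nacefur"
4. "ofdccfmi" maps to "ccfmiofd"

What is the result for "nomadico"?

adiconom

In each case the input is transformed by: move the first 3 characters to the end (rotate left by 3).
So "nomadico" becomes "adiconom".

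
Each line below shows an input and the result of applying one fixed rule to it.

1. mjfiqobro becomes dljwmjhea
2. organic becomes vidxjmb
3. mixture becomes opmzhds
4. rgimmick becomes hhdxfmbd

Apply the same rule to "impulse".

pgnzdhk

What's happening: shift every letter 5 places backward in the alphabet (wrapping around), then move the first 3 characters to the end (rotate left by 3).
On "impulse": the first step gives "dhkpgnz", and the second then gives "pgnzdhk".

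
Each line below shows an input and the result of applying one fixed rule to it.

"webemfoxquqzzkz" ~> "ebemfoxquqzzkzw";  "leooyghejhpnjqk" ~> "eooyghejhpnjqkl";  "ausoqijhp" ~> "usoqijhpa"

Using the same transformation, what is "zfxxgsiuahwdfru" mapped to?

The rule is to move the first character to the end.
So "zfxxgsiuahwdfru" becomes "fxxgsiuahwdfruz".

fxxgsiuahwdfruz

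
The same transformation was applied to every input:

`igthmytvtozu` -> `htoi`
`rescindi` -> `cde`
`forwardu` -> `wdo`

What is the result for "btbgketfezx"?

Looking at the pairs, the operation is to move the first 2 characters to the end (rotate left by 2), then keep one character in every 3, starting at position 2 (positions 2nd, 5th, 8th, ...).
For "btbgketfezx", step one produces "bgketfezxbt"; step two turns that into "gtzt".
(Check on "rescindi": → "scindire" → "cde" ✓)

gtzt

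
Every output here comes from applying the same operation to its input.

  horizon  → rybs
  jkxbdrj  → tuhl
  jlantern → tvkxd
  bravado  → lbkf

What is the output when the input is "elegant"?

ovoq

The rule is to delete the last 3 characters, then shift every letter 10 places forward in the alphabet (wrapping around).
Starting from "elegant": after the first operation, "eleg"; after the second, "ovoq".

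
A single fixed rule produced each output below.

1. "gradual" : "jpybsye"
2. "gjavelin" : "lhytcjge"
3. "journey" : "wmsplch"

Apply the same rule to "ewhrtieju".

sufprgchc

In each case the input is transformed by: swap the first and last characters, then shift every letter 2 places backward in the alphabet (wrapping around).
Applying that to "ewhrtieju" gives "sufprgchc".
(Check on "journey": → "yournej" → "wmsplch" ✓)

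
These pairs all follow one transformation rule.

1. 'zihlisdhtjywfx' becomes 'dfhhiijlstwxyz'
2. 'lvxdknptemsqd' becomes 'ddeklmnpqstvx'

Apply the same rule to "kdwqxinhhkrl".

What's happening: sort the characters into alphabetical order.
For "kdwqxinhhkrl" the result is "dhhikklnqrwx".

dhhikklnqrwx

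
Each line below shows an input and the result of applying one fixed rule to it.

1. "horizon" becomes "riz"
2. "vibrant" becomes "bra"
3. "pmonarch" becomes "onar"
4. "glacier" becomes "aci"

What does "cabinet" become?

bin

The transformation: delete the first 2 characters, then delete the last 2 characters.
Working it through for "cabinet": intermediate "binet", final "bin".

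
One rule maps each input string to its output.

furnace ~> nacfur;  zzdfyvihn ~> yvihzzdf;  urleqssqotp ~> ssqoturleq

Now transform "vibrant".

ranvib

The transformation: delete the last character, then swap the front and back halves of the string.
Applying both steps to "vibrant": "vibran", then "ranvib".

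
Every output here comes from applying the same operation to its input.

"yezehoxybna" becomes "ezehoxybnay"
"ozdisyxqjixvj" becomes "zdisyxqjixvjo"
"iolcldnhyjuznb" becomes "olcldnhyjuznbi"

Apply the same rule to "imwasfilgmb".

mwasfilgmbi

The transformation: move the first character to the end.
"imwasfilgmb" → "mwasfilgmbi".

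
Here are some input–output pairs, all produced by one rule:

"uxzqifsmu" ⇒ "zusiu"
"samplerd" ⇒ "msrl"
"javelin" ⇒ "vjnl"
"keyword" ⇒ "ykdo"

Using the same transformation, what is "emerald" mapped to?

In each case the input is transformed by: keep every other character starting from the first (positions 1st, 3rd, 5th, ...), then swap each adjacent pair of characters (1↔2, 3↔4, ...).
On "emerald" that produces "eeda".

eeda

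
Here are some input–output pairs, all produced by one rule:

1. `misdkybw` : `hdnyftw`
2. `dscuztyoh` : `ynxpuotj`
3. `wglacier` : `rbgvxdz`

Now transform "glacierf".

The pattern: shift every letter 5 places backward in the alphabet (wrapping around), then delete the last character.
Applying both steps to "glacierf": "bgvxdzma", then "bgvxdzm".
(Check on "dscuztyoh": → "ynxpuotjc" → "ynxpuotj" ✓)

bgvxdzm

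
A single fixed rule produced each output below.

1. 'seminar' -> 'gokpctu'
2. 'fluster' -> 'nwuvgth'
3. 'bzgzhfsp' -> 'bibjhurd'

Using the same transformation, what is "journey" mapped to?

The transformation: move the first character to the end, then shift every letter 2 places forward in the alphabet (wrapping around).
For "journey", step one produces "ourneyj"; step two turns that into "qwtpgal".

qwtpgal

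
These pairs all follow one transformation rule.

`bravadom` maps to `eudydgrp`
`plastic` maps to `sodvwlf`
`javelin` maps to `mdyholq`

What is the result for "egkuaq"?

Rule — shift every letter 3 places forward in the alphabet (wrapping around).
"egkuaq" → "hjnxdt".

hjnxdt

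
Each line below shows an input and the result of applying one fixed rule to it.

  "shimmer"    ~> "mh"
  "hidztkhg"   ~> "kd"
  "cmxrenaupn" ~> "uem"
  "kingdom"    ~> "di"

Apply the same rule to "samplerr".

em

What's happening: reverse the string, then keep one character in every 3, starting at position 3 (positions 3rd, 6th, 9th, ...).
Working it through for "samplerr": intermediate "rrelpmas", final "em".
(Check on "shimmer": → "remmihs" → "mh" ✓)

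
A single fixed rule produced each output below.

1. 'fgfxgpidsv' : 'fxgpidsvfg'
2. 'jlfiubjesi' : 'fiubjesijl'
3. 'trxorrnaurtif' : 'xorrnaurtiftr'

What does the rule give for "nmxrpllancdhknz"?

xrpllancdhknznm

In each case the input is transformed by: move the first 2 characters to the end (rotate left by 2).
Doing the same to "nmxrpllancdhknz": "xrpllancdhknznm".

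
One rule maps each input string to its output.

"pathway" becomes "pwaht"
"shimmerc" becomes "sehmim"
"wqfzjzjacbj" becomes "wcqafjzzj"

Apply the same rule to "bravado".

Each output is the input with this applied: delete the last 2 characters, then take characters alternately from the front and the back (1st, last, 2nd, 2nd-last, ...).
Applying both steps to "bravado": "brava", then "barva".

barva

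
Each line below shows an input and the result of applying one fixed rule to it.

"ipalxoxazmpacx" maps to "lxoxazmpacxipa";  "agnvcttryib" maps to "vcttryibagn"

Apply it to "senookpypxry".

Each output is the input with this applied: move the first 3 characters to the end (rotate left by 3).
"senookpypxry" → "ookpypxrysen".

ookpypxrysen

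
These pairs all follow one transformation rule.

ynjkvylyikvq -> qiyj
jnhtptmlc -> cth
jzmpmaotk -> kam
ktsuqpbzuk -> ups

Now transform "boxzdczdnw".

ncx

What's happening: keep one character in every 3, starting at position 3 (positions 3rd, 6th, 9th, ...), then reverse the string.
On "boxzdczdnw": the first step gives "xcn", and the second then gives "ncx".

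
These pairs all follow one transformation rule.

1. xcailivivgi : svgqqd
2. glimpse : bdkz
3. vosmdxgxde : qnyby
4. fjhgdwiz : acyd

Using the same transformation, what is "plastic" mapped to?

kvox

Looking at the pairs, the operation is to shift every letter 5 places backward in the alphabet (wrapping around), then keep every other character starting from the first (positions 1st, 3rd, 5th, ...).
"plastic" → "kgvnodx" → "kvox".
(Check on "vosmdxgxde": → "qjnhysbsyz" → "qnyby" ✓)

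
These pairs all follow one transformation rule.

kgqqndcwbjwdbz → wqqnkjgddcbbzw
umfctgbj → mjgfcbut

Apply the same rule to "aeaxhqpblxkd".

qplkhedbaaxx

Rule — sort the characters into reverse alphabetical order, then move the first 2 characters to the end (rotate left by 2).
Applying both steps to "aeaxhqpblxkd": "xxqplkhedbaa", then "qplkhedbaaxx".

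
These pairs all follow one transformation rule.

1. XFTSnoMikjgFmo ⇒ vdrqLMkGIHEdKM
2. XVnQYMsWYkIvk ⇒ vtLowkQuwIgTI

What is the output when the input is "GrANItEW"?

Each output is the input with this applied: shift every letter 2 places backward in the alphabet (wrapping around), then flip the case of every letter.
For "GrANItEW", step one produces "EpYLGrCU"; step two turns that into "ePylgRcu".

ePylgRcu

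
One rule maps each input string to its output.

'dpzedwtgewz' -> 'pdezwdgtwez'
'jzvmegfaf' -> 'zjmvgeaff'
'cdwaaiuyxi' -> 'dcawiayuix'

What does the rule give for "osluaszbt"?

The rule is to swap each adjacent pair of characters (1↔2, 3↔4, ...).
So "osluaszbt" becomes "soulsabzt".

soulsabzt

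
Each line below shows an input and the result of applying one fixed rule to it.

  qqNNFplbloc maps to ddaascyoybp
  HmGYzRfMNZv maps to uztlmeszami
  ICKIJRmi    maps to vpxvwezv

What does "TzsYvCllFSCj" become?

What's happening: shift every letter 13 places forward in the alphabet (wrapping around) — i.e. ROT13, then convert every letter to lowercase.
On "TzsYvCllFSCj": the first step gives "GmfLiPyySFPw", and the second then gives "gmflipyysfpw".

gmflipyysfpw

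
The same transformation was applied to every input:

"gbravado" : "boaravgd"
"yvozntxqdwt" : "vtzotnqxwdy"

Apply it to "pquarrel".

qlaurrpe

In each case the input is transformed by: swap the first and last characters, then swap each adjacent pair of characters (1↔2, 3↔4, ...).
On "pquarrel": the first step gives "lquarrep", and the second then gives "qlaurrpe".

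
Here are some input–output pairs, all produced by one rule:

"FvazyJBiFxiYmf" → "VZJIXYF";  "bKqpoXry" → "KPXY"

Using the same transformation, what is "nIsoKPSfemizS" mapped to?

IOPFMZ

The transformation: keep every other character starting from the second (positions 2nd, 4th, 6th, ...), then convert every letter to uppercase.
"nIsoKPSfemizS" → "IoPfmz" → "IOPFMZ".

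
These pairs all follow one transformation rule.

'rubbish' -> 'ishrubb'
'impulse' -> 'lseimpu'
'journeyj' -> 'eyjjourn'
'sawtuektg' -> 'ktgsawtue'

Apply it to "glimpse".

pseglim

Rule — move the last 3 characters to the front (rotate right by 3).
Applying that to "glimpse" gives "pseglim".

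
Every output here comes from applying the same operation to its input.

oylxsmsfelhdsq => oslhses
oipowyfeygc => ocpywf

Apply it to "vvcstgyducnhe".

Looking at the pairs, the operation is to keep every other character starting from the first (positions 1st, 3rd, 5th, ...), then take characters alternately from the front and the back (1st, last, 2nd, 2nd-last, ...).
For "vvcstgyducnhe", step one produces "vctyune"; step two turns that into "vecntuy".

vecntuy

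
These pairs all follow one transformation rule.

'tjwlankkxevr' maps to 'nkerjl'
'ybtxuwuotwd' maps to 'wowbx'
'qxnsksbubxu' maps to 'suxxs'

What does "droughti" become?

hiru

What's happening: keep every other character starting from the second (positions 2nd, 4th, 6th, ...), then move the first 2 characters to the end (rotate left by 2).
"droughti" → "hiru".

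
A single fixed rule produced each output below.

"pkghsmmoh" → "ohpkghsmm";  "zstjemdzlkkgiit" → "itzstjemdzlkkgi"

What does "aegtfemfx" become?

fxaegtfem

The transformation: move the last 2 characters to the front (rotate right by 2).
For "aegtfemfx" the result is "fxaegtfem".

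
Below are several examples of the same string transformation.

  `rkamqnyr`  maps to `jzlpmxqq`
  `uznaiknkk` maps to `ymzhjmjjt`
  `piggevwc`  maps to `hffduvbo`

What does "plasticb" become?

kzrshbao

In each case the input is transformed by: shift every letter 1 place backward in the alphabet (wrapping around), then move the first character to the end.
Working it through for "plasticb": intermediate "okzrshba", final "kzrshbao".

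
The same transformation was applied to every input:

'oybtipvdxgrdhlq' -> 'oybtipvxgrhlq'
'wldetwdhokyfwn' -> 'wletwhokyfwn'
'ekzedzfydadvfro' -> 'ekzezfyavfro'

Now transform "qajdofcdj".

Each output is the input with this applied: remove every "d".
Applying that to "qajdofcdj" gives "qajofcj".

qajofcj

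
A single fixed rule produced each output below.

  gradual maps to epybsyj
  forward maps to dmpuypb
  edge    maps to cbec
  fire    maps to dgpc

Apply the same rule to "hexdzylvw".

fcvbxwjtu

Each output is the input with this applied: shift every letter 2 places backward in the alphabet (wrapping around).
Doing the same to "hexdzylvw": "fcvbxwjtu".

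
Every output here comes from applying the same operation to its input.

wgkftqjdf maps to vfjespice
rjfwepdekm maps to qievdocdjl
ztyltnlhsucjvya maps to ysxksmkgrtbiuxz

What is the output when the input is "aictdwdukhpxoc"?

zhbscvctjgownb

Rule — shift every letter 1 place backward in the alphabet (wrapping around).
On "aictdwdukhpxoc" that produces "zhbscvctjgownb".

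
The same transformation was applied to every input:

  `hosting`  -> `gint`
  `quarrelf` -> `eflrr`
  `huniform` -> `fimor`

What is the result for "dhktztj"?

What's happening: delete the first 3 characters, then sort the characters into alphabetical order.
On "dhktztj": the first step gives "tztj", and the second then gives "jttz".

jttz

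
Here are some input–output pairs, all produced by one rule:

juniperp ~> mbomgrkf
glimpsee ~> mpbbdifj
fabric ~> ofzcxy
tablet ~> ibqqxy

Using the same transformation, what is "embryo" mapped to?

Each output is the input with this applied: shift every letter 3 places backward in the alphabet (wrapping around), then swap the front and back halves of the string.
Working it through for "embryo": intermediate "bjyovl", final "ovlbjy".

ovlbjy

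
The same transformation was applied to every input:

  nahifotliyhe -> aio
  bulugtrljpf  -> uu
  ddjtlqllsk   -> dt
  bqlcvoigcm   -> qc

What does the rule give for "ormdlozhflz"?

rd

The transformation: keep every other character starting from the second (positions 2nd, 4th, 6th, ...), then delete the last 3 characters.
Working it through for "ormdlozhflz": intermediate "rdohl", final "rd".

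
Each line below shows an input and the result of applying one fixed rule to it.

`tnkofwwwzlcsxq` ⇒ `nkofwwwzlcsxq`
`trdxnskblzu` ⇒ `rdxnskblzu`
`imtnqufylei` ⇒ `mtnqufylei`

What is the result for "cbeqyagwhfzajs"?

beqyagwhfzajs

The transformation: delete the first character.
Applying that to "cbeqyagwhfzajs" gives "beqyagwhfzajs".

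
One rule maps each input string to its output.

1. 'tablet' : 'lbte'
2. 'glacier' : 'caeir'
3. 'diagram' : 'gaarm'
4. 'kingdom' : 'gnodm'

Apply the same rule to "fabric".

rbci

Each output is the input with this applied: delete the first 2 characters, then swap each adjacent pair of characters (1↔2, 3↔4, ...).
Working it through for "fabric": intermediate "bric", final "rbci".
(Check on "tablet": → "blet" → "lbte" ✓)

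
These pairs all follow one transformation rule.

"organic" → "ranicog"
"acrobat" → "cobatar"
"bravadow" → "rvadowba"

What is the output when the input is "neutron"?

etronnu

Looking at the pairs, the operation is to move the first 2 characters to the end (rotate left by 2), then swap the first and last characters.
Applying both steps to "neutron": "utronne", then "etronnu".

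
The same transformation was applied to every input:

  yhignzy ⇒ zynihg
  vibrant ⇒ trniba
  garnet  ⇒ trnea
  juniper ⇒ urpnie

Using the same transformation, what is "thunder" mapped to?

urnhed

Each output is the input with this applied: delete the first character, then sort the characters into reverse alphabetical order.
For "thunder", step one produces "hunder"; step two turns that into "urnhed".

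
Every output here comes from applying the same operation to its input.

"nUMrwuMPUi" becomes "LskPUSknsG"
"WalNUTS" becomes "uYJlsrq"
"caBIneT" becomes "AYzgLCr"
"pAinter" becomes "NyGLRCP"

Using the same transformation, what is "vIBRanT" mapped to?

TgzpYLr

The transformation: shift every letter 2 places backward in the alphabet (wrapping around), then flip the case of every letter.
Applying both steps to "vIBRanT": "tGZPylR", then "TgzpYLr".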